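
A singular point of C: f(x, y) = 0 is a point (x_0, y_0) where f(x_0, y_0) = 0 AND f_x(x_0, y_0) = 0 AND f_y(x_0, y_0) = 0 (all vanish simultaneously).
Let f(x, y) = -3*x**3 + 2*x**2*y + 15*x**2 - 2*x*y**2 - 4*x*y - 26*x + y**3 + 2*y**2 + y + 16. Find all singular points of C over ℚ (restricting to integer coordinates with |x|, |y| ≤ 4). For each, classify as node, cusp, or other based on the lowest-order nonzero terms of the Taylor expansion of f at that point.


Singular points: {(2, 1)}; classification: node.

Compute partial derivatives:
  f_x = -9*x**2 + 4*x*y + 30*x - 2*y**2 - 4*y - 26.
  f_y = 2*x**2 - 4*x*y - 4*x + 3*y**2 + 4*y + 1.
Scan x_0 ∈ {−4, ..., 4}. For each x_0, f_y(x_0, y) is a polynomial in y; find its integer roots y ∈ {−4, ..., 4}, then test f_x and f at those candidates.
  x = -4: f_y(-4, y) = 3*y**2 + 20*y + 49; no integer root y with |y| ≤ 4.
  x = -3: f_y(-3, y) = 3*y**2 + 16*y + 31; no integer root y with |y| ≤ 4.
  x = -2: f_y(-2, y) = 3*y**2 + 12*y + 17; no integer root y with |y| ≤ 4.
  x = -1: f_y(-1, y) = 3*y**2 + 8*y + 7; no integer root y with |y| ≤ 4.
  x = 0: f_y(0, y) = 3*y**2 + 4*y + 1; vanishes at y ∈ {-1}. (0, -1): f_x = -24 ≠ 0.
  x = 1: f_y(1, y) = 3*y**2 - 1; no integer root y with |y| ≤ 4.
  x = 2: f_y(2, y) = 3*y**2 - 4*y + 1; vanishes at y ∈ {1}. (2, 1): f_x = 0, f = 0 — SINGULAR.
  x = 3: f_y(3, y) = 3*y**2 - 8*y + 7; no integer root y with |y| ≤ 4.
  x = 4: f_y(4, y) = 3*y**2 - 12*y + 17; no integer root y with |y| ≤ 4.
Only singular point on the grid: (2, 1).
Classify: substitute x = 2 + u, y = 1 + v and expand: f = -3*u**3 + 2*u**2*v - u**2 - 2*u*v**2 + v**3 + v**2.
No constant or linear terms (consistent with a singular point). Quadratic part: -u**2 + v**2. Cubic part: -3*u**3 + 2*u**2*v - 2*u*v**2 + v**3.
The quadratic part v**2 - u**2 = (v − u)(v + u) splits into two distinct linear factors, so there are two distinct tangent lines y − 1 = ±(x − 2) — this is a node (ordinary double point).
Classification: node.


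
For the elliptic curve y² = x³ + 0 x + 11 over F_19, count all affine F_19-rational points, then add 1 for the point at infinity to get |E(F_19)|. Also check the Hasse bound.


Affine points = {(0, 7), (0, 12), (2, 0), (3, 0), (10, 2), (10, 17), (13, 2), (13, 17), (14, 0), (15, 2), (15, 17)}; affine count = 11; |E(F_19)| = 12.

Discriminant check: Δ ∝ 4a³ + 27b² = 4·0³ + 27·11² = 4·0 + 27·121 ≡ 18 (mod 19). Nonzero ⇒ E is nonsingular.
For each x ∈ F_19, compute rhs = x³ + 0·x + 11 mod 19, then count y ∈ F_19 with y² ≡ rhs.
  x = 0: rhs = 11, matching y values: 7, 12 (2 points).
  x = 1: rhs = 12, matching y values: none (0 points).
  x = 2: rhs = 0, matching y values: 0 (1 points).
  x = 3: rhs = 0, matching y values: 0 (1 points).
  x = 4: rhs = 18, matching y values: none (0 points).
  x = 5: rhs = 3, matching y values: none (0 points).
  x = 6: rhs = 18, matching y values: none (0 points).
  x = 7: rhs = 12, matching y values: none (0 points).
  x = 8: rhs = 10, matching y values: none (0 points).
  x = 9: rhs = 18, matching y values: none (0 points).
  x = 10: rhs = 4, matching y values: 2, 17 (2 points).
  x = 11: rhs = 12, matching y values: none (0 points).
  x = 12: rhs = 10, matching y values: none (0 points).
  x = 13: rhs = 4, matching y values: 2, 17 (2 points).
  x = 14: rhs = 0, matching y values: 0 (1 points).
  x = 15: rhs = 4, matching y values: 2, 17 (2 points).
  x = 16: rhs = 3, matching y values: none (0 points).
  x = 17: rhs = 3, matching y values: none (0 points).
  x = 18: rhs = 10, matching y values: none (0 points).
Total affine count: 11.
Full point count |E(F_19)| = 11 + 1 = 12.
Hasse bound: |12 − (19+1)| = |-8| = 8 ≤ 2√19 ≈ 8.7178 ✓.


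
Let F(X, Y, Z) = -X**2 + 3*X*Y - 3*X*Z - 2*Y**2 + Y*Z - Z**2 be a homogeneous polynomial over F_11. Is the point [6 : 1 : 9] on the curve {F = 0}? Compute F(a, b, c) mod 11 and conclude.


F(6,1,9) ≡ 10 (mod 11); P is NOT on the curve.

Evaluate F(6, 1, 9) term-by-term (mod 11).
  -X**2 ↦ -1·36·1·1 = -36
  3*X*Y ↦ 3·6·1·1 = 18
  -3*X*Z ↦ -3·6·1·9 = -162
  -2*Y**2 ↦ -2·1·1·1 = -2
  Y*Z ↦ 1·1·1·9 = 9
  -Z**2 ↦ -1·1·1·81 = -81
Sum: F(6, 1, 9) = (-36) + (18) + (-162) + (-2) + (9) + (-81) = -254.
Reducing mod 11: -254 ≡ 10 (mod 11).
Since F(a, b, c) ≡ 10 ≠ 0 (mod 11), P does NOT lie on the curve.


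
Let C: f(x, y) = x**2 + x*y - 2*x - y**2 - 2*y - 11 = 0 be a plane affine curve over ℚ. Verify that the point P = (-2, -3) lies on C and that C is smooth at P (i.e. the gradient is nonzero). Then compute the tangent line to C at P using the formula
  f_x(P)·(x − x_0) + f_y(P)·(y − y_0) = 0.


Tangent line at P: -9*x + 2*y - 12 = 0.

Step 1: f(-2, -3) = 0, so P lies on C.
Step 2: partial derivatives
  f_x(x, y) = 2*x + y - 2, f_y(x, y) = x - 2*y - 2.
  f_x(P) = -9, f_y(P) = 2 (gradient nonzero, so P is smooth).
Step 3: tangent line at P: -9·(x − -2) + 2·(y − -3) = 0.
Expanding: -9*x + 2*y - 12 = 0.


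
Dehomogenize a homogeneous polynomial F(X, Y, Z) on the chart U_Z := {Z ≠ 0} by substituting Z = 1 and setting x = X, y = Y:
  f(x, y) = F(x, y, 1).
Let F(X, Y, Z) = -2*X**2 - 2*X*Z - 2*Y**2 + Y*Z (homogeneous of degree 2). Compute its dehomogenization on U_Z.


f(x, y) = -2*x**2 - 2*x - 2*y**2 + y

On U_Z we set Z = 1. Each monomial c·X^i·Y^j·Z^k in F becomes c·x^i·y^j·1^k = c·x^i·y^j.
Substituting Z = 1: F(X, Y, 1) = -2*x**2 - 2*x - 2*y**2 + y.
Note: deg(f) ≤ deg(F) = 2; strict inequality happens when F is divisible by Z (lost terms).


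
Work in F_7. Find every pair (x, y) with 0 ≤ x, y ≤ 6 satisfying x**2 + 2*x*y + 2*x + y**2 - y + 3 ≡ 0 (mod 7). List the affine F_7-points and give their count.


Affine F_7-points: {(2, 2), (3, 3), (3, 6), (4, 1), (4, 6), (6, 1), (6, 2)}; count = 7.

For each of the 49 pairs (x, y) ∈ F_7², evaluate f(x, y) mod 7. Record the zeros.
  x = 0: [0↦3, 1↦3, 2↦5, 3↦2, 4↦1, 5↦2, 6↦5]  zeros at y ∈ ∅
  x = 1: [0↦6, 1↦1, 2↦5, 3↦4, 4↦5, 5↦1, 6↦6]  zeros at y ∈ ∅
  x = 2: [0↦4, 1↦1, 2↦0, 3↦1, 4↦4, 5↦2, 6↦2]  zeros at y ∈ {2}
  x = 3: [0↦4, 1↦3, 2↦4, 3↦0, 4↦5, 5↦5, 6↦0]  zeros at y ∈ {3, 6}
  x = 4: [0↦6, 1↦0, 2↦3, 3↦1, 4↦1, 5↦3, 6↦0]  zeros at y ∈ {1, 6}
  x = 5: [0↦3, 1↦6, 2↦4, 3↦4, 4↦6, 5↦3, 6↦2]  zeros at y ∈ ∅
  x = 6: [0↦2, 1↦0, 2↦0, 3↦2, 4↦6, 5↦5, 6↦6]  zeros at y ∈ {1, 2}
Collecting zeros: affine points = {(2, 2), (3, 3), (3, 6), (4, 1), (4, 6), (6, 1), (6, 2)}.
Total count |C(F_7)_aff| = 7.


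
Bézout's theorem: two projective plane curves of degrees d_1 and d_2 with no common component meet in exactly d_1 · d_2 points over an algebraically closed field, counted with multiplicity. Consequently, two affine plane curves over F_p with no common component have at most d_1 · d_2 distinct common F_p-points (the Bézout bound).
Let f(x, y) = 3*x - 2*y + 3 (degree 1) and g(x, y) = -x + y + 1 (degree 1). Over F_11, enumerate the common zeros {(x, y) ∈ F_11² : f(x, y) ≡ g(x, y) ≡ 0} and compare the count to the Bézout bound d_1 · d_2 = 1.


Common zeros: {(6, 5)}; count = 1; Bézout bound = 1.

deg(f) = 1, deg(g) = 1, so Bézout bound = 1.
Scan x ∈ F_11. For each x, list the y ∈ F_11 with f(x, y) ≡ 0 and those with g(x, y) ≡ 0 (mod 11); the common zeros in that column are the intersection.
  x = 0: f ≡ 0 at y ∈ {7}; g ≡ 0 at y ∈ {10}; common: ∅.
  x = 1: f ≡ 0 at y ∈ {3}; g ≡ 0 at y ∈ {0}; common: ∅.
  x = 2: f ≡ 0 at y ∈ {10}; g ≡ 0 at y ∈ {1}; common: ∅.
  x = 3: f ≡ 0 at y ∈ {6}; g ≡ 0 at y ∈ {2}; common: ∅.
  x = 4: f ≡ 0 at y ∈ {2}; g ≡ 0 at y ∈ {3}; common: ∅.
  x = 5: f ≡ 0 at y ∈ {9}; g ≡ 0 at y ∈ {4}; common: ∅.
  x = 6: f ≡ 0 at y ∈ {5}; g ≡ 0 at y ∈ {5}; common: {5}.
  x = 7: f ≡ 0 at y ∈ {1}; g ≡ 0 at y ∈ {6}; common: ∅.
  x = 8: f ≡ 0 at y ∈ {8}; g ≡ 0 at y ∈ {7}; common: ∅.
  x = 9: f ≡ 0 at y ∈ {4}; g ≡ 0 at y ∈ {8}; common: ∅.
  x = 10: f ≡ 0 at y ∈ {0}; g ≡ 0 at y ∈ {9}; common: ∅.
Collecting: common zeros = {(6, 5)}, so the count is 1.
Comparison with the Bézout bound: 1 ≤ 1 = deg(f)·deg(g), as expected for curves with no common component (the bound is attained).


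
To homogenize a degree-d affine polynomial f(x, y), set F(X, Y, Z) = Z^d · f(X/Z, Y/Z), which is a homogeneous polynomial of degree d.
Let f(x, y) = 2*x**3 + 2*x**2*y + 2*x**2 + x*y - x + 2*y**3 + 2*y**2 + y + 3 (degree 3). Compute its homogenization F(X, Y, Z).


F(X, Y, Z) = 2*X**3 + 2*X**2*Y + 2*X**2*Z + X*Y*Z - X*Z**2 + 2*Y**3 + 2*Y**2*Z + Y*Z**2 + 3*Z**3

deg(f) = 3.
Substitute x = X/Z, y = Y/Z into f, then multiply by Z^3.
  monomial 2·x^3·y^0 ↦ 2·X^3·Y^0·Z^0.
  monomial 2·x^2·y^1 ↦ 2·X^2·Y^1·Z^0.
  monomial 2·x^2·y^0 ↦ 2·X^2·Y^0·Z^1.
  monomial 1·x^1·y^1 ↦ 1·X^1·Y^1·Z^1.
  monomial -1·x^1·y^0 ↦ -1·X^1·Y^0·Z^2.
  monomial 2·x^0·y^3 ↦ 2·X^0·Y^3·Z^0.
  monomial 2·x^0·y^2 ↦ 2·X^0·Y^2·Z^1.
  monomial 1·x^0·y^1 ↦ 1·X^0·Y^1·Z^2.
  monomial 3·x^0·y^0 ↦ 3·X^0·Y^0·Z^3.
Collecting: F(X, Y, Z) = 2*X**3 + 2*X**2*Y + 2*X**2*Z + X*Y*Z - X*Z**2 + 2*Y**3 + 2*Y**2*Z + Y*Z**2 + 3*Z**3.


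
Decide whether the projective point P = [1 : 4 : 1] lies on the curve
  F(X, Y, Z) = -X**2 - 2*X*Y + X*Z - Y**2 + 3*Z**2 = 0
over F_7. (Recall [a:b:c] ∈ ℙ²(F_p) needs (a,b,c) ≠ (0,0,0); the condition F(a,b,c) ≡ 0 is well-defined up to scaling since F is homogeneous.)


F(1,4,1) ≡ 0 (mod 7); P is on the curve.

Evaluate F(1, 4, 1) term-by-term (mod 7).
  -X**2 ↦ -1·1·1·1 = -1
  -2*X*Y ↦ -2·1·4·1 = -8
  X*Z ↦ 1·1·1·1 = 1
  -Y**2 ↦ -1·1·16·1 = -16
  3*Z**2 ↦ 3·1·1·1 = 3
Sum: F(1, 4, 1) = (-1) + (-8) + (1) + (-16) + (3) = -21.
Reducing mod 7: -21 ≡ 0 (mod 7).
Since F(a, b, c) ≡ 0 (mod 7), P lies on the curve.


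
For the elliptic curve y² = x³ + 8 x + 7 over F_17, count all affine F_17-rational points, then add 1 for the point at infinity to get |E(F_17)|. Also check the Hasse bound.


Affine points = {(1, 4), (1, 13), (4, 1), (4, 16), (5, 6), (5, 11), (6, 4), (6, 13), (7, 7), (7, 10), (9, 3), (9, 14), (10, 4), (10, 13), (11, 7), (11, 10), (13, 8), (13, 9), (15, 0), (16, 7), (16, 10)}; affine count = 21; |E(F_17)| = 22.

Discriminant check: Δ ∝ 4a³ + 27b² = 4·8³ + 27·7² = 4·512 + 27·49 ≡ 5 (mod 17). Nonzero ⇒ E is nonsingular.
For each x ∈ F_17, compute rhs = x³ + 8·x + 7 mod 17, then count y ∈ F_17 with y² ≡ rhs.
  x = 0: rhs = 7, matching y values: none (0 points).
  x = 1: rhs = 16, matching y values: 4, 13 (2 points).
  x = 2: rhs = 14, matching y values: none (0 points).
  x = 3: rhs = 7, matching y values: none (0 points).
  x = 4: rhs = 1, matching y values: 1, 16 (2 points).
  x = 5: rhs = 2, matching y values: 6, 11 (2 points).
  x = 6: rhs = 16, matching y values: 4, 13 (2 points).
  x = 7: rhs = 15, matching y values: 7, 10 (2 points).
  x = 8: rhs = 5, matching y values: none (0 points).
  x = 9: rhs = 9, matching y values: 3, 14 (2 points).
  x = 10: rhs = 16, matching y values: 4, 13 (2 points).
  x = 11: rhs = 15, matching y values: 7, 10 (2 points).
  x = 12: rhs = 12, matching y values: none (0 points).
  x = 13: rhs = 13, matching y values: 8, 9 (2 points).
  x = 14: rhs = 7, matching y values: none (0 points).
  x = 15: rhs = 0, matching y values: 0 (1 points).
  x = 16: rhs = 15, matching y values: 7, 10 (2 points).
Total affine count: 21.
Full point count |E(F_17)| = 21 + 1 = 22.
Hasse bound: |22 − (17+1)| = |4| = 4 ≤ 2√17 ≈ 8.2462 ✓.


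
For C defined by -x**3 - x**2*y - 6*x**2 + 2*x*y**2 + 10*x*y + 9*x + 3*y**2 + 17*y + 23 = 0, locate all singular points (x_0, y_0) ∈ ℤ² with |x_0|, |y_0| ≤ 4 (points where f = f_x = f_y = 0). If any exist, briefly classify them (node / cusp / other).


Singular points: {(-1, -3)}; classification: cusp.

Compute partial derivatives:
  f_x = -3*x**2 - 2*x*y - 12*x + 2*y**2 + 10*y + 9.
  f_y = -x**2 + 4*x*y + 10*x + 6*y + 17.
Scan x_0 ∈ {−4, ..., 4}. For each x_0, f_y(x_0, y) is a polynomial in y; find its integer roots y ∈ {−4, ..., 4}, then test f_x and f at those candidates.
  x = -4: f_y(-4, y) = -10*y - 39; no integer root y with |y| ≤ 4.
  x = -3: f_y(-3, y) = -6*y - 22; no integer root y with |y| ≤ 4.
  x = -2: f_y(-2, y) = -2*y - 7; no integer root y with |y| ≤ 4.
  x = -1: f_y(-1, y) = 2*y + 6; vanishes at y ∈ {-3}. (-1, -3): f_x = 0, f = 0 — SINGULAR.
  x = 0: f_y(0, y) = 6*y + 17; no integer root y with |y| ≤ 4.
  x = 1: f_y(1, y) = 10*y + 26; no integer root y with |y| ≤ 4.
  x = 2: f_y(2, y) = 14*y + 33; no integer root y with |y| ≤ 4.
  x = 3: f_y(3, y) = 18*y + 38; no integer root y with |y| ≤ 4.
  x = 4: f_y(4, y) = 22*y + 41; no integer root y with |y| ≤ 4.
Only singular point on the grid: (-1, -3).
Classify: substitute x = -1 + u, y = -3 + v and expand: f = -u**3 - u**2*v + 2*u*v**2 + v**2.
No constant or linear terms (consistent with a singular point). Quadratic part: v**2. Cubic part: -u**3 - u**2*v + 2*u*v**2.
The quadratic part v**2 is a perfect square, so there is a single (double) tangent line v = 0, i.e. y = -3. Restricting the cubic part to that line (v = 0) leaves -u**3 ≠ 0, so f is not divisible by v and the branch is v² ≈ u**3 to lowest order — this is a cusp.
Classification: cusp.


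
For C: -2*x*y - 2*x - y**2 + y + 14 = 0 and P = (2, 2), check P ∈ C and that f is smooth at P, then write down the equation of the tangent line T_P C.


Tangent line at P: -6*x - 7*y + 26 = 0.

Step 1: f(2, 2) = 0, so P lies on C.
Step 2: partial derivatives
  f_x(x, y) = -2*y - 2, f_y(x, y) = -2*x - 2*y + 1.
  f_x(P) = -6, f_y(P) = -7 (gradient nonzero, so P is smooth).
Step 3: tangent line at P: -6·(x − 2) + -7·(y − 2) = 0.
Expanding: -6*x - 7*y + 26 = 0.


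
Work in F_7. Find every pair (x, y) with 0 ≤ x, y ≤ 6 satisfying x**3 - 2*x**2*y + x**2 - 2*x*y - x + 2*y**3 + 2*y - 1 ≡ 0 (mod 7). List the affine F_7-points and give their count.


Affine F_7-points: {(0, 5), (1, 0), (1, 1), (1, 6), (6, 0)}; count = 5.

For each of the 49 pairs (x, y) ∈ F_7², evaluate f(x, y) mod 7. Record the zeros.
  x = 0: [0↦6, 1↦3, 2↦5, 3↦3, 4↦2, 5↦0, 6↦2]  zeros at y ∈ {5}
  x = 1: [0↦0, 1↦0, 2↦5, 3↦6, 4↦1, 5↦2, 6↦0]  zeros at y ∈ {0, 1, 6}
  x = 2: [0↦2, 1↦1, 2↦5, 3↦5, 4↦6, 5↦6, 6↦3]  zeros at y ∈ ∅
  x = 3: [0↦4, 1↦5, 2↦4, 3↦6, 4↦2, 5↦4, 6↦3]  zeros at y ∈ ∅
  x = 4: [0↦5, 1↦4, 2↦1, 3↦1, 4↦2, 5↦2, 6↦6]  zeros at y ∈ ∅
  x = 5: [0↦4, 1↦4, 2↦2, 3↦3, 4↦5, 5↦6, 6↦4]  zeros at y ∈ ∅
  x = 6: [0↦0, 1↦4, 2↦6, 3↦4, 4↦3, 5↦1, 6↦3]  zeros at y ∈ {0}
Collecting zeros: affine points = {(0, 5), (1, 0), (1, 1), (1, 6), (6, 0)}.
Total count |C(F_7)_aff| = 5.


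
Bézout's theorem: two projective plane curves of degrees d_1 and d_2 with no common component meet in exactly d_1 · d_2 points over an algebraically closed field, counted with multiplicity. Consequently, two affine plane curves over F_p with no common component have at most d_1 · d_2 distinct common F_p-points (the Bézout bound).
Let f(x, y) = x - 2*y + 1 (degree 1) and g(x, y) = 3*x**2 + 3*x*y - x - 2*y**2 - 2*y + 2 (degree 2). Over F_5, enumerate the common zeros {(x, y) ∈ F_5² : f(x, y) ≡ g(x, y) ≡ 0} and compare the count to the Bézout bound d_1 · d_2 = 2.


Common zeros: ∅; count = 0; Bézout bound = 2.

deg(f) = 1, deg(g) = 2, so Bézout bound = 2.
Scan x ∈ F_5. For each x, list the y ∈ F_5 with f(x, y) ≡ 0 and those with g(x, y) ≡ 0 (mod 5); the common zeros in that column are the intersection.
  x = 0: f ≡ 0 at y ∈ {3}; g ≡ 0 at y ∈ {2}; common: ∅.
  x = 1: f ≡ 0 at y ∈ {1}; g ≡ 0 at y ∈ ∅; common: ∅.
  x = 2: f ≡ 0 at y ∈ {4}; g ≡ 0 at y ∈ ∅; common: ∅.
  x = 3: f ≡ 0 at y ∈ {2}; g ≡ 0 at y ∈ ∅; common: ∅.
  x = 4: f ≡ 0 at y ∈ {0}; g ≡ 0 at y ∈ ∅; common: ∅.
Collecting: common zeros = ∅, so the count is 0.
Comparison with the Bézout bound: 0 ≤ 2 = deg(f)·deg(g), as expected for curves with no common component (the affine F_5-count falls short of the bound because intersections may lie at infinity, over extension fields, or carry multiplicity).


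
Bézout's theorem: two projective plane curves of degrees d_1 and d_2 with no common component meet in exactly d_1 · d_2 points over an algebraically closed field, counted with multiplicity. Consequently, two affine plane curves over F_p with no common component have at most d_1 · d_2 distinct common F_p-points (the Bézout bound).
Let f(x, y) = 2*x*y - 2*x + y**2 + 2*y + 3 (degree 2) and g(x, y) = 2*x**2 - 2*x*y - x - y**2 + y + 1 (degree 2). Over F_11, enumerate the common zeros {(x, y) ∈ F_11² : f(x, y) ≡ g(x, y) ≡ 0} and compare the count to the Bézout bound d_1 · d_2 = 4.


Common zeros: {(6, 10), (7, 6), (9, 5)}; count = 3; Bézout bound = 4.

deg(f) = 2, deg(g) = 2, so Bézout bound = 4.
Scan x ∈ F_11. For each x, list the y ∈ F_11 with f(x, y) ≡ 0 and those with g(x, y) ≡ 0 (mod 11); the common zeros in that column are the intersection.
  x = 0: f ≡ 0 at y ∈ {2, 7}; g ≡ 0 at y ∈ {4, 8}; common: ∅.
  x = 1: f ≡ 0 at y ∈ {3, 4}; g ≡ 0 at y ∈ {1, 9}; common: ∅.
  x = 2: f ≡ 0 at y ∈ ∅; g ≡ 0 at y ∈ {3, 5}; common: ∅.
  x = 3: f ≡ 0 at y ∈ ∅; g ≡ 0 at y ∈ {8, 9}; common: ∅.
  x = 4: f ≡ 0 at y ∈ ∅; g ≡ 0 at y ∈ {2}; common: ∅.
  x = 5: f ≡ 0 at y ∈ ∅; g ≡ 0 at y ∈ {6, 7}; common: ∅.
  x = 6: f ≡ 0 at y ∈ {9, 10}; g ≡ 0 at y ∈ {1, 10}; common: {10}.
  x = 7: f ≡ 0 at y ∈ {0, 6}; g ≡ 0 at y ∈ {3, 6}; common: {6}.
  x = 8: f ≡ 0 at y ∈ ∅; g ≡ 0 at y ∈ {0, 7}; common: ∅.
  x = 9: f ≡ 0 at y ∈ {5, 8}; g ≡ 0 at y ∈ {0, 5}; common: {5}.
  x = 10: f ≡ 0 at y ∈ ∅; g ≡ 0 at y ∈ {4, 10}; common: ∅.
Collecting: common zeros = {(6, 10), (7, 6), (9, 5)}, so the count is 3.
Comparison with the Bézout bound: 3 ≤ 4 = deg(f)·deg(g), as expected for curves with no common component (the affine F_11-count falls short of the bound because intersections may lie at infinity, over extension fields, or carry multiplicity).


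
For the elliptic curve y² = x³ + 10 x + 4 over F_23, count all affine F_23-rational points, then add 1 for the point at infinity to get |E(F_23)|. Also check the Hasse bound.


Affine points = {(0, 2), (0, 21), (2, 3), (2, 20), (4, 4), (4, 19), (5, 8), (5, 15), (6, 2), (6, 21), (7, 7), (7, 16), (9, 8), (9, 15), (10, 0), (12, 9), (12, 14), (13, 10), (13, 13), (14, 6), (14, 17), (17, 2), (17, 21), (18, 6), (18, 17), (20, 4), (20, 19), (22, 4), (22, 19)}; affine count = 29; |E(F_23)| = 30.

Discriminant check: Δ ∝ 4a³ + 27b² = 4·10³ + 27·4² = 4·1000 + 27·16 ≡ 16 (mod 23). Nonzero ⇒ E is nonsingular.
For each x ∈ F_23, compute rhs = x³ + 10·x + 4 mod 23, then count y ∈ F_23 with y² ≡ rhs.
  x = 0: rhs = 4, matching y values: 2, 21 (2 points).
  x = 1: rhs = 15, matching y values: none (0 points).
  x = 2: rhs = 9, matching y values: 3, 20 (2 points).
  x = 3: rhs = 15, matching y values: none (0 points).
  x = 4: rhs = 16, matching y values: 4, 19 (2 points).
  x = 5: rhs = 18, matching y values: 8, 15 (2 points).
  x = 6: rhs = 4, matching y values: 2, 21 (2 points).
  x = 7: rhs = 3, matching y values: 7, 16 (2 points).
  x = 8: rhs = 21, matching y values: none (0 points).
  x = 9: rhs = 18, matching y values: 8, 15 (2 points).
  x = 10: rhs = 0, matching y values: 0 (1 points).
  x = 11: rhs = 19, matching y values: none (0 points).
  x = 12: rhs = 12, matching y values: 9, 14 (2 points).
  x = 13: rhs = 8, matching y values: 10, 13 (2 points).
  x = 14: rhs = 13, matching y values: 6, 17 (2 points).
  x = 15: rhs = 10, matching y values: none (0 points).
  x = 16: rhs = 5, matching y values: none (0 points).
  x = 17: rhs = 4, matching y values: 2, 21 (2 points).
  x = 18: rhs = 13, matching y values: 6, 17 (2 points).
  x = 19: rhs = 15, matching y values: none (0 points).
  x = 20: rhs = 16, matching y values: 4, 19 (2 points).
  x = 21: rhs = 22, matching y values: none (0 points).
  x = 22: rhs = 16, matching y values: 4, 19 (2 points).
Total affine count: 29.
Full point count |E(F_23)| = 29 + 1 = 30.
Hasse bound: |30 − (23+1)| = |6| = 6 ≤ 2√23 ≈ 9.5917 ✓.


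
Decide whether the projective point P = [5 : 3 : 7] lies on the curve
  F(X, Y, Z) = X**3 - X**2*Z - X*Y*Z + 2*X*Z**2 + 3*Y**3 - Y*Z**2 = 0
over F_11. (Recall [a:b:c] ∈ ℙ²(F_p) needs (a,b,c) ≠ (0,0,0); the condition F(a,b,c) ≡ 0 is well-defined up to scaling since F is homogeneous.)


F(5,3,7) ≡ 5 (mod 11); P is NOT on the curve.

Evaluate F(5, 3, 7) term-by-term (mod 11).
  X**3 ↦ 1·125·1·1 = 125
  -X**2*Z ↦ -1·25·1·7 = -175
  -X*Y*Z ↦ -1·5·3·7 = -105
  2*X*Z**2 ↦ 2·5·1·49 = 490
  3*Y**3 ↦ 3·1·27·1 = 81
  -Y*Z**2 ↦ -1·1·3·49 = -147
Sum: F(5, 3, 7) = (125) + (-175) + (-105) + (490) + (81) + (-147) = 269.
Reducing mod 11: 269 ≡ 5 (mod 11).
Since F(a, b, c) ≡ 5 ≠ 0 (mod 11), P does NOT lie on the curve.


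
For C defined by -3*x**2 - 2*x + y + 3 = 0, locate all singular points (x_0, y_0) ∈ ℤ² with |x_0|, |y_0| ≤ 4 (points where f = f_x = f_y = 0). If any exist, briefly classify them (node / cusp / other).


No singular points in the scanned grid; C is smooth there.

Compute partial derivatives:
  f_x = -6*x - 2.
  f_y = 1.
f_y = 1 is a nonzero constant, so f_y never vanishes: no point (x, y) can satisfy f = f_x = f_y = 0. In particular no (x, y) ∈ {−4, ..., 4}² is singular; the curve is smooth.


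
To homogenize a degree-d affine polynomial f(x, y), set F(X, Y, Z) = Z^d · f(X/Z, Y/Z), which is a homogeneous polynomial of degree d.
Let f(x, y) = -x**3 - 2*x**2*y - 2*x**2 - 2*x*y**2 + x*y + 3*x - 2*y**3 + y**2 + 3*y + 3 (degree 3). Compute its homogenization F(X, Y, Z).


F(X, Y, Z) = -X**3 - 2*X**2*Y - 2*X**2*Z - 2*X*Y**2 + X*Y*Z + 3*X*Z**2 - 2*Y**3 + Y**2*Z + 3*Y*Z**2 + 3*Z**3

deg(f) = 3.
Substitute x = X/Z, y = Y/Z into f, then multiply by Z^3.
  monomial -1·x^3·y^0 ↦ -1·X^3·Y^0·Z^0.
  monomial -2·x^2·y^1 ↦ -2·X^2·Y^1·Z^0.
  monomial -2·x^2·y^0 ↦ -2·X^2·Y^0·Z^1.
  monomial -2·x^1·y^2 ↦ -2·X^1·Y^2·Z^0.
  monomial 1·x^1·y^1 ↦ 1·X^1·Y^1·Z^1.
  monomial 3·x^1·y^0 ↦ 3·X^1·Y^0·Z^2.
  monomial -2·x^0·y^3 ↦ -2·X^0·Y^3·Z^0.
  monomial 1·x^0·y^2 ↦ 1·X^0·Y^2·Z^1.
  monomial 3·x^0·y^1 ↦ 3·X^0·Y^1·Z^2.
  monomial 3·x^0·y^0 ↦ 3·X^0·Y^0·Z^3.
Collecting: F(X, Y, Z) = -X**3 - 2*X**2*Y - 2*X**2*Z - 2*X*Y**2 + X*Y*Z + 3*X*Z**2 - 2*Y**3 + Y**2*Z + 3*Y*Z**2 + 3*Z**3.


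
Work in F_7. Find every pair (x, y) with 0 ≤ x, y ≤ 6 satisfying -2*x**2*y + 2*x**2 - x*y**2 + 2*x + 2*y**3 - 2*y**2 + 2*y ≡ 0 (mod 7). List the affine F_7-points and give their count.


Affine F_7-points: {(0, 0), (0, 3), (0, 5), (1, 4), (2, 2), (4, 2), (5, 1), (5, 5), (6, 0), (6, 4)}; count = 10.

For each of the 49 pairs (x, y) ∈ F_7², evaluate f(x, y) mod 7. Record the zeros.
  x = 0: [0↦0, 1↦2, 2↦5, 3↦0, 4↦6, 5↦0, 6↦1]  zeros at y ∈ {0, 3, 5}
  x = 1: [0↦4, 1↦3, 2↦1, 3↦3, 4↦0, 5↦4, 6↦6]  zeros at y ∈ {4}
  x = 2: [0↦5, 1↦4, 2↦0, 3↦5, 4↦3, 5↦6, 6↦5]  zeros at y ∈ {2}
  x = 3: [0↦3, 1↦5, 2↦2, 3↦6, 4↦1, 5↦6, 6↦5]  zeros at y ∈ ∅
  x = 4: [0↦5, 1↦6, 2↦0, 3↦6, 4↦1, 5↦4, 6↦6]  zeros at y ∈ {2}
  x = 5: [0↦4, 1↦0, 2↦1, 3↦5, 4↦3, 5↦0, 6↦1]  zeros at y ∈ {1, 5}
  x = 6: [0↦0, 1↦1, 2↦5, 3↦3, 4↦0, 5↦1, 6↦4]  zeros at y ∈ {0, 4}
Collecting zeros: affine points = {(0, 0), (0, 3), (0, 5), (1, 4), (2, 2), (4, 2), (5, 1), (5, 5), (6, 0), (6, 4)}.
Total count |C(F_7)_aff| = 10.


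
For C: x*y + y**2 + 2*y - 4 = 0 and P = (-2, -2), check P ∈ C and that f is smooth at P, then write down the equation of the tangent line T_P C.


Tangent line at P: -2*x - 4*y - 12 = 0.

Step 1: f(-2, -2) = 0, so P lies on C.
Step 2: partial derivatives
  f_x(x, y) = y, f_y(x, y) = x + 2*y + 2.
  f_x(P) = -2, f_y(P) = -4 (gradient nonzero, so P is smooth).
Step 3: tangent line at P: -2·(x − -2) + -4·(y − -2) = 0.
Expanding: -2*x - 4*y - 12 = 0.


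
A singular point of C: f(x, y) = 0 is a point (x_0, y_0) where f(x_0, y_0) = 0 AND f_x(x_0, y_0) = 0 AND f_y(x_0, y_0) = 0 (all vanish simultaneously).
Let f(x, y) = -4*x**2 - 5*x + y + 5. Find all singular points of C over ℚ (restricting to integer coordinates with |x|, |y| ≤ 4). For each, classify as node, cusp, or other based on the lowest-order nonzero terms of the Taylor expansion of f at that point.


No singular points in the scanned grid; C is smooth there.

Compute partial derivatives:
  f_x = -8*x - 5.
  f_y = 1.
f_y = 1 is a nonzero constant, so f_y never vanishes: no point (x, y) can satisfy f = f_x = f_y = 0. In particular no (x, y) ∈ {−4, ..., 4}² is singular; the curve is smooth.


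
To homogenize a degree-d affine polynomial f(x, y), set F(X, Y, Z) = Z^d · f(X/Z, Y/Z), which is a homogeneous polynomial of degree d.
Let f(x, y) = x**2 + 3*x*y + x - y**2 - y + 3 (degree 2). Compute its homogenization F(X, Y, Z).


F(X, Y, Z) = X**2 + 3*X*Y + X*Z - Y**2 - Y*Z + 3*Z**2

deg(f) = 2.
Substitute x = X/Z, y = Y/Z into f, then multiply by Z^2.
  monomial 1·x^2·y^0 ↦ 1·X^2·Y^0·Z^0.
  monomial 3·x^1·y^1 ↦ 3·X^1·Y^1·Z^0.
  monomial 1·x^1·y^0 ↦ 1·X^1·Y^0·Z^1.
  monomial -1·x^0·y^2 ↦ -1·X^0·Y^2·Z^0.
  monomial -1·x^0·y^1 ↦ -1·X^0·Y^1·Z^1.
  monomial 3·x^0·y^0 ↦ 3·X^0·Y^0·Z^2.
Collecting: F(X, Y, Z) = X**2 + 3*X*Y + X*Z - Y**2 - Y*Z + 3*Z**2.


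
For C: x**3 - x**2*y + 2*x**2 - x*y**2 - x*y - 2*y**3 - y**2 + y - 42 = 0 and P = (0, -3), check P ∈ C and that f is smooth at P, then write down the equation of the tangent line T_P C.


Tangent line at P: -6*x - 47*y - 141 = 0.

Step 1: f(0, -3) = 0, so P lies on C.
Step 2: partial derivatives
  f_x(x, y) = 3*x**2 - 2*x*y + 4*x - y**2 - y, f_y(x, y) = -x**2 - 2*x*y - x - 6*y**2 - 2*y + 1.
  f_x(P) = -6, f_y(P) = -47 (gradient nonzero, so P is smooth).
Step 3: tangent line at P: -6·(x − 0) + -47·(y − -3) = 0.
Expanding: -6*x - 47*y - 141 = 0.


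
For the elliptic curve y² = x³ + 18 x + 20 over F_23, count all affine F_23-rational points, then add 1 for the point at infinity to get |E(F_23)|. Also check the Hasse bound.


Affine points = {(1, 4), (1, 19), (2, 8), (2, 15), (3, 3), (3, 20), (4, 8), (4, 15), (7, 11), (7, 12), (8, 3), (8, 20), (10, 2), (10, 21), (11, 10), (11, 13), (12, 3), (12, 20), (13, 6), (13, 17), (14, 7), (14, 16), (15, 10), (15, 13), (17, 8), (17, 15), (18, 9), (18, 14), (20, 10), (20, 13), (22, 1), (22, 22)}; affine count = 32; |E(F_23)| = 33.

Discriminant check: Δ ∝ 4a³ + 27b² = 4·18³ + 27·20² = 4·5832 + 27·400 ≡ 19 (mod 23). Nonzero ⇒ E is nonsingular.
For each x ∈ F_23, compute rhs = x³ + 18·x + 20 mod 23, then count y ∈ F_23 with y² ≡ rhs.
  x = 0: rhs = 20, matching y values: none (0 points).
  x = 1: rhs = 16, matching y values: 4, 19 (2 points).
  x = 2: rhs = 18, matching y values: 8, 15 (2 points).
  x = 3: rhs = 9, matching y values: 3, 20 (2 points).
  x = 4: rhs = 18, matching y values: 8, 15 (2 points).
  x = 5: rhs = 5, matching y values: none (0 points).
  x = 6: rhs = 22, matching y values: none (0 points).
  x = 7: rhs = 6, matching y values: 11, 12 (2 points).
  x = 8: rhs = 9, matching y values: 3, 20 (2 points).
  x = 9: rhs = 14, matching y values: none (0 points).
  x = 10: rhs = 4, matching y values: 2, 21 (2 points).
  x = 11: rhs = 8, matching y values: 10, 13 (2 points).
  x = 12: rhs = 9, matching y values: 3, 20 (2 points).
  x = 13: rhs = 13, matching y values: 6, 17 (2 points).
  x = 14: rhs = 3, matching y values: 7, 16 (2 points).
  x = 15: rhs = 8, matching y values: 10, 13 (2 points).
  x = 16: rhs = 11, matching y values: none (0 points).
  x = 17: rhs = 18, matching y values: 8, 15 (2 points).
  x = 18: rhs = 12, matching y values: 9, 14 (2 points).
  x = 19: rhs = 22, matching y values: none (0 points).
  x = 20: rhs = 8, matching y values: 10, 13 (2 points).
  x = 21: rhs = 22, matching y values: none (0 points).
  x = 22: rhs = 1, matching y values: 1, 22 (2 points).
Total affine count: 32.
Full point count |E(F_23)| = 32 + 1 = 33.
Hasse bound: |33 − (23+1)| = |9| = 9 ≤ 2√23 ≈ 9.5917 ✓.


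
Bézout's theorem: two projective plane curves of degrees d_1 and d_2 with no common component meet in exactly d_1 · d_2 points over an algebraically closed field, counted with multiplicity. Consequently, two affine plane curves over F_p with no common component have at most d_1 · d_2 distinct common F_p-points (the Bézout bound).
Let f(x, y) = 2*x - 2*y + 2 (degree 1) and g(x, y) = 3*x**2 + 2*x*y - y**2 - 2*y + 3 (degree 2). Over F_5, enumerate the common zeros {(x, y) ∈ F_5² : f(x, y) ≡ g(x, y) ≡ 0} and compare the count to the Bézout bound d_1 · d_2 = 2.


Common zeros: {(0, 1), (3, 4)}; count = 2; Bézout bound = 2.

deg(f) = 1, deg(g) = 2, so Bézout bound = 2.
Scan x ∈ F_5. For each x, list the y ∈ F_5 with f(x, y) ≡ 0 and those with g(x, y) ≡ 0 (mod 5); the common zeros in that column are the intersection.
  x = 0: f ≡ 0 at y ∈ {1}; g ≡ 0 at y ∈ {1, 2}; common: {1}.
  x = 1: f ≡ 0 at y ∈ {2}; g ≡ 0 at y ∈ {1, 4}; common: ∅.
  x = 2: f ≡ 0 at y ∈ {3}; g ≡ 0 at y ∈ {0, 2}; common: ∅.
  x = 3: f ≡ 0 at y ∈ {4}; g ≡ 0 at y ∈ {0, 4}; common: {4}.
  x = 4: f ≡ 0 at y ∈ {0}; g ≡ 0 at y ∈ {3}; common: ∅.
Collecting: common zeros = {(0, 1), (3, 4)}, so the count is 2.
Comparison with the Bézout bound: 2 ≤ 2 = deg(f)·deg(g), as expected for curves with no common component (the bound is attained).


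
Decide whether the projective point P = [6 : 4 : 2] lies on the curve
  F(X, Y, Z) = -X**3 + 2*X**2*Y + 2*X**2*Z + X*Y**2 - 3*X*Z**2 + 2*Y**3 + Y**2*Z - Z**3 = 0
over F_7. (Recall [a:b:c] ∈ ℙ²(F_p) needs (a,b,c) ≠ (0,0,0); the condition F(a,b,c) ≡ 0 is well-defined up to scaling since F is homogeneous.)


F(6,4,2) ≡ 0 (mod 7); P is on the curve.

Evaluate F(6, 4, 2) term-by-term (mod 7).
  -X**3 ↦ -1·216·1·1 = -216
  2*X**2*Y ↦ 2·36·4·1 = 288
  2*X**2*Z ↦ 2·36·1·2 = 144
  X*Y**2 ↦ 1·6·16·1 = 96
  -3*X*Z**2 ↦ -3·6·1·4 = -72
  2*Y**3 ↦ 2·1·64·1 = 128
  Y**2*Z ↦ 1·1·16·2 = 32
  -Z**3 ↦ -1·1·1·8 = -8
Sum: F(6, 4, 2) = (-216) + (288) + (144) + (96) + (-72) + (128) + (32) + (-8) = 392.
Reducing mod 7: 392 ≡ 0 (mod 7).
Since F(a, b, c) ≡ 0 (mod 7), P lies on the curve.


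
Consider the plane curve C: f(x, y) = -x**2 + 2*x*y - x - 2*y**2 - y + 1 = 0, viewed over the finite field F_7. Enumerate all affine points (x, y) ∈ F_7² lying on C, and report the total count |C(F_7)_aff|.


Affine F_7-points: {(0, 4), (0, 6), (1, 2), (2, 2), (2, 3), (3, 3), (4, 1), (4, 6)}; count = 8.

For each of the 49 pairs (x, y) ∈ F_7², evaluate f(x, y) mod 7. Record the zeros.
  x = 0: [0↦1, 1↦5, 2↦5, 3↦1, 4↦0, 5↦2, 6↦0]  zeros at y ∈ {4, 6}
  x = 1: [0↦6, 1↦5, 2↦0, 3↦5, 4↦6, 5↦3, 6↦3]  zeros at y ∈ {2}
  x = 2: [0↦2, 1↦3, 2↦0, 3↦0, 4↦3, 5↦2, 6↦4]  zeros at y ∈ {2, 3}
  x = 3: [0↦3, 1↦6, 2↦5, 3↦0, 4↦5, 5↦6, 6↦3]  zeros at y ∈ {3}
  x = 4: [0↦2, 1↦0, 2↦1, 3↦5, 4↦5, 5↦1, 6↦0]  zeros at y ∈ {1, 6}
  x = 5: [0↦6, 1↦6, 2↦2, 3↦1, 4↦3, 5↦1, 6↦2]  zeros at y ∈ ∅
  x = 6: [0↦1, 1↦3, 2↦1, 3↦2, 4↦6, 5↦6, 6↦2]  zeros at y ∈ ∅
Collecting zeros: affine points = {(0, 4), (0, 6), (1, 2), (2, 2), (2, 3), (3, 3), (4, 1), (4, 6)}.
Total count |C(F_7)_aff| = 8.


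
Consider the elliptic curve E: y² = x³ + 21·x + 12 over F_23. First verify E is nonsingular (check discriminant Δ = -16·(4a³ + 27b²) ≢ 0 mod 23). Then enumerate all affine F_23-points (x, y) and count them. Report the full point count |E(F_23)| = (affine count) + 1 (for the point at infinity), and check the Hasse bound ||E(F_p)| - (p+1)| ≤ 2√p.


Affine points = {(0, 9), (0, 14), (2, 4), (2, 19), (5, 9), (5, 14), (6, 3), (6, 20), (8, 5), (8, 18), (10, 7), (10, 16), (18, 9), (18, 14), (19, 5), (19, 18), (21, 10), (21, 13), (22, 6), (22, 17)}; affine count = 20; |E(F_23)| = 21.

Discriminant check: Δ ∝ 4a³ + 27b² = 4·21³ + 27·12² = 4·9261 + 27·144 ≡ 15 (mod 23). Nonzero ⇒ E is nonsingular.
For each x ∈ F_23, compute rhs = x³ + 21·x + 12 mod 23, then count y ∈ F_23 with y² ≡ rhs.
  x = 0: rhs = 12, matching y values: 9, 14 (2 points).
  x = 1: rhs = 11, matching y values: none (0 points).
  x = 2: rhs = 16, matching y values: 4, 19 (2 points).
  x = 3: rhs = 10, matching y values: none (0 points).
  x = 4: rhs = 22, matching y values: none (0 points).
  x = 5: rhs = 12, matching y values: 9, 14 (2 points).
  x = 6: rhs = 9, matching y values: 3, 20 (2 points).
  x = 7: rhs = 19, matching y values: none (0 points).
  x = 8: rhs = 2, matching y values: 5, 18 (2 points).
  x = 9: rhs = 10, matching y values: none (0 points).
  x = 10: rhs = 3, matching y values: 7, 16 (2 points).
  x = 11: rhs = 10, matching y values: none (0 points).
  x = 12: rhs = 14, matching y values: none (0 points).
  x = 13: rhs = 21, matching y values: none (0 points).
  x = 14: rhs = 14, matching y values: none (0 points).
  x = 15: rhs = 22, matching y values: none (0 points).
  x = 16: rhs = 5, matching y values: none (0 points).
  x = 17: rhs = 15, matching y values: none (0 points).
  x = 18: rhs = 12, matching y values: 9, 14 (2 points).
  x = 19: rhs = 2, matching y values: 5, 18 (2 points).
  x = 20: rhs = 14, matching y values: none (0 points).
  x = 21: rhs = 8, matching y values: 10, 13 (2 points).
  x = 22: rhs = 13, matching y values: 6, 17 (2 points).
Total affine count: 20.
Full point count |E(F_23)| = 20 + 1 = 21.
Hasse bound: |21 − (23+1)| = |-3| = 3 ≤ 2√23 ≈ 9.5917 ✓.


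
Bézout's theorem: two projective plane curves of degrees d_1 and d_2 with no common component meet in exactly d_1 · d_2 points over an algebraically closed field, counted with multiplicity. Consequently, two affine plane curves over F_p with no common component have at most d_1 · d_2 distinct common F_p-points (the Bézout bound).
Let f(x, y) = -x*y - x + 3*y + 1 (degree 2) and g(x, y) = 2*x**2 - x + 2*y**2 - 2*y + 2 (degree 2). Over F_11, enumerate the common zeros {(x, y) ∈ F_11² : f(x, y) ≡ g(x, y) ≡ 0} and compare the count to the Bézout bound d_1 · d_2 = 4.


Common zeros: ∅; count = 0; Bézout bound = 4.

deg(f) = 2, deg(g) = 2, so Bézout bound = 4.
Scan x ∈ F_11. For each x, list the y ∈ F_11 with f(x, y) ≡ 0 and those with g(x, y) ≡ 0 (mod 11); the common zeros in that column are the intersection.
  x = 0: f ≡ 0 at y ∈ {7}; g ≡ 0 at y ∈ ∅; common: ∅.
  x = 1: f ≡ 0 at y ∈ {0}; g ≡ 0 at y ∈ ∅; common: ∅.
  x = 2: f ≡ 0 at y ∈ {1}; g ≡ 0 at y ∈ ∅; common: ∅.
  x = 3: f ≡ 0 at y ∈ ∅; g ≡ 0 at y ∈ {6}; common: ∅.
  x = 4: f ≡ 0 at y ∈ {8}; g ≡ 0 at y ∈ ∅; common: ∅.
  x = 5: f ≡ 0 at y ∈ {9}; g ≡ 0 at y ∈ ∅; common: ∅.
  x = 6: f ≡ 0 at y ∈ {2}; g ≡ 0 at y ∈ ∅; common: ∅.
  x = 7: f ≡ 0 at y ∈ {4}; g ≡ 0 at y ∈ ∅; common: ∅.
  x = 8: f ≡ 0 at y ∈ {3}; g ≡ 0 at y ∈ ∅; common: ∅.
  x = 9: f ≡ 0 at y ∈ {6}; g ≡ 0 at y ∈ ∅; common: ∅.
  x = 10: f ≡ 0 at y ∈ {5}; g ≡ 0 at y ∈ ∅; common: ∅.
Collecting: common zeros = ∅, so the count is 0.
Comparison with the Bézout bound: 0 ≤ 4 = deg(f)·deg(g), as expected for curves with no common component (the affine F_11-count falls short of the bound because intersections may lie at infinity, over extension fields, or carry multiplicity).


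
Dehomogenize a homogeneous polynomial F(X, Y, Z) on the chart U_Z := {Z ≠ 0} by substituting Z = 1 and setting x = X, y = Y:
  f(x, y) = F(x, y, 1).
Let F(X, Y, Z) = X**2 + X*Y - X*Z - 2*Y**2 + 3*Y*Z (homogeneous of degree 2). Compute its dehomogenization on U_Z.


f(x, y) = x**2 + x*y - x - 2*y**2 + 3*y

On U_Z we set Z = 1. Each monomial c·X^i·Y^j·Z^k in F becomes c·x^i·y^j·1^k = c·x^i·y^j.
Substituting Z = 1: F(X, Y, 1) = x**2 + x*y - x - 2*y**2 + 3*y.
Note: deg(f) ≤ deg(F) = 2; strict inequality happens when F is divisible by Z (lost terms).


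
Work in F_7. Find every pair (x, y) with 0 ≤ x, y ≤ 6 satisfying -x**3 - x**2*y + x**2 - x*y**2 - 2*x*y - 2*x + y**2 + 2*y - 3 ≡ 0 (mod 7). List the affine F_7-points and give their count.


Affine F_7-points: {(0, 1), (0, 4), (1, 2), (3, 1), (3, 3), (4, 1), (5, 5), (5, 6), (6, 3), (6, 6)}; count = 10.

For each of the 49 pairs (x, y) ∈ F_7², evaluate f(x, y) mod 7. Record the zeros.
  x = 0: [0↦4, 1↦0, 2↦5, 3↦5, 4↦0, 5↦4, 6↦3]  zeros at y ∈ {1, 4}
  x = 1: [0↦2, 1↦1, 2↦0, 3↦6, 4↦5, 5↦4, 6↦3]  zeros at y ∈ {2}
  x = 2: [0↦3, 1↦3, 2↦1, 3↦4, 4↦5, 5↦4, 6↦1]  zeros at y ∈ ∅
  x = 3: [0↦1, 1↦0, 2↦2, 3↦0, 4↦1, 5↦5, 6↦5]  zeros at y ∈ {1, 3}
  x = 4: [0↦4, 1↦0, 2↦4, 3↦2, 4↦1, 5↦1, 6↦2]  zeros at y ∈ {1}
  x = 5: [0↦6, 1↦4, 2↦1, 3↦4, 4↦6, 5↦0, 6↦0]  zeros at y ∈ {5, 6}
  x = 6: [0↦1, 1↦6, 2↦1, 3↦0, 4↦3, 5↦3, 6↦0]  zeros at y ∈ {3, 6}
Collecting zeros: affine points = {(0, 1), (0, 4), (1, 2), (3, 1), (3, 3), (4, 1), (5, 5), (5, 6), (6, 3), (6, 6)}.
Total count |C(F_7)_aff| = 10.


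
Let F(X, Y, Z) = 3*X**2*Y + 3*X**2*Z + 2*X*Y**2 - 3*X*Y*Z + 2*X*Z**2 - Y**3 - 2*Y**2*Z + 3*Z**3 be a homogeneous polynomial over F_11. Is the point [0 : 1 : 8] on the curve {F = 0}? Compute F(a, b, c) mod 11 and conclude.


F(0,1,8) ≡ 1 (mod 11); P is NOT on the curve.

Evaluate F(0, 1, 8) term-by-term (mod 11).
  3*X**2*Y ↦ 3·0·1·1 = 0
  3*X**2*Z ↦ 3·0·1·8 = 0
  2*X*Y**2 ↦ 2·0·1·1 = 0
  -3*X*Y*Z ↦ -3·0·1·8 = 0
  2*X*Z**2 ↦ 2·0·1·64 = 0
  -Y**3 ↦ -1·1·1·1 = -1
  -2*Y**2*Z ↦ -2·1·1·8 = -16
  3*Z**3 ↦ 3·1·1·512 = 1536
Sum: F(0, 1, 8) = (0) + (0) + (0) + (0) + (0) + (-1) + (-16) + (1536) = 1519.
Reducing mod 11: 1519 ≡ 1 (mod 11).
Since F(a, b, c) ≡ 1 ≠ 0 (mod 11), P does NOT lie on the curve.


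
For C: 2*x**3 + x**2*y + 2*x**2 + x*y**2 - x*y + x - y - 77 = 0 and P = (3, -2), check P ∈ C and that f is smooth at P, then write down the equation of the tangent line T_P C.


Tangent line at P: 61*x - 7*y - 197 = 0.

Step 1: f(3, -2) = 0, so P lies on C.
Step 2: partial derivatives
  f_x(x, y) = 6*x**2 + 2*x*y + 4*x + y**2 - y + 1, f_y(x, y) = x**2 + 2*x*y - x - 1.
  f_x(P) = 61, f_y(P) = -7 (gradient nonzero, so P is smooth).
Step 3: tangent line at P: 61·(x − 3) + -7·(y − -2) = 0.
Expanding: 61*x - 7*y - 197 = 0.


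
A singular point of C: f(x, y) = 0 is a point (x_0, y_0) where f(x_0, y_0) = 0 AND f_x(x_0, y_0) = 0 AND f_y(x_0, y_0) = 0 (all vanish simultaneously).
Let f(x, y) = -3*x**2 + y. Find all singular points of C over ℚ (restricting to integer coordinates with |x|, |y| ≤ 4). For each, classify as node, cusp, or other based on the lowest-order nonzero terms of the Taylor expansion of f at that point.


No singular points in the scanned grid; C is smooth there.

Compute partial derivatives:
  f_x = -6*x.
  f_y = 1.
f_y = 1 is a nonzero constant, so f_y never vanishes: no point (x, y) can satisfy f = f_x = f_y = 0. In particular no (x, y) ∈ {−4, ..., 4}² is singular; the curve is smooth.


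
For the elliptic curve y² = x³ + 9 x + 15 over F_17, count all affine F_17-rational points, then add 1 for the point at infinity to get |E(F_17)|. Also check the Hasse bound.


Affine points = {(0, 7), (0, 10), (1, 5), (1, 12), (3, 1), (3, 16), (4, 8), (4, 9), (5, 7), (5, 10), (6, 8), (6, 9), (7, 8), (7, 9), (8, 2), (8, 15), (9, 3), (9, 14), (10, 0), (11, 0), (12, 7), (12, 10), (13, 0)}; affine count = 23; |E(F_17)| = 24.

Discriminant check: Δ ∝ 4a³ + 27b² = 4·9³ + 27·15² = 4·729 + 27·225 ≡ 15 (mod 17). Nonzero ⇒ E is nonsingular.
For each x ∈ F_17, compute rhs = x³ + 9·x + 15 mod 17, then count y ∈ F_17 with y² ≡ rhs.
  x = 0: rhs = 15, matching y values: 7, 10 (2 points).
  x = 1: rhs = 8, matching y values: 5, 12 (2 points).
  x = 2: rhs = 7, matching y values: none (0 points).
  x = 3: rhs = 1, matching y values: 1, 16 (2 points).
  x = 4: rhs = 13, matching y values: 8, 9 (2 points).
  x = 5: rhs = 15, matching y values: 7, 10 (2 points).
  x = 6: rhs = 13, matching y values: 8, 9 (2 points).
  x = 7: rhs = 13, matching y values: 8, 9 (2 points).
  x = 8: rhs = 4, matching y values: 2, 15 (2 points).
  x = 9: rhs = 9, matching y values: 3, 14 (2 points).
  x = 10: rhs = 0, matching y values: 0 (1 points).
  x = 11: rhs = 0, matching y values: 0 (1 points).
  x = 12: rhs = 15, matching y values: 7, 10 (2 points).
  x = 13: rhs = 0, matching y values: 0 (1 points).
  x = 14: rhs = 12, matching y values: none (0 points).
  x = 15: rhs = 6, matching y values: none (0 points).
  x = 16: rhs = 5, matching y values: none (0 points).
Total affine count: 23.
Full point count |E(F_17)| = 23 + 1 = 24.
Hasse bound: |24 − (17+1)| = |6| = 6 ≤ 2√17 ≈ 8.2462 ✓.
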